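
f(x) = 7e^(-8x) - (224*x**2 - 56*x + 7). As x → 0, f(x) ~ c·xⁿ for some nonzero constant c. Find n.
3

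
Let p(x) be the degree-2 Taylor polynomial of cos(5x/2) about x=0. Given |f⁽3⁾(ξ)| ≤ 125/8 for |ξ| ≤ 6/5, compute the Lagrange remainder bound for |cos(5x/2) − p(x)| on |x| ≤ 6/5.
9/2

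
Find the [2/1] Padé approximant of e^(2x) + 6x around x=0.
(-10*x**2/3 + 22*x/3 + 1)/(1 - 2*x/3)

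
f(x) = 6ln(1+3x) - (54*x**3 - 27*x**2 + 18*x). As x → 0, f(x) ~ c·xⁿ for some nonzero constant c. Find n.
4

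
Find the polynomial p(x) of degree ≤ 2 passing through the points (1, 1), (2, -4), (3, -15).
-3*x**2 + 4*x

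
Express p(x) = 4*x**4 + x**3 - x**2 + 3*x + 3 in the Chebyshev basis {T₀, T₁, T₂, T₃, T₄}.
(4)T₀ + (15/4)T₁ + (3/2)T₂ + (1/4)T₃ + (1/2)T₄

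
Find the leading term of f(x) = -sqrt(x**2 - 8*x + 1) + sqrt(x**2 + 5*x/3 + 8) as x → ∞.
29/6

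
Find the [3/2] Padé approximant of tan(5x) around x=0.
(-25*x**3/3 + 5*x)/(1 - 10*x**2)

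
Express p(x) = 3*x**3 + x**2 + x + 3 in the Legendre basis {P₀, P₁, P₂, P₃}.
(10/3)P₀ + (14/5)P₁ + (2/3)P₂ + (6/5)P₃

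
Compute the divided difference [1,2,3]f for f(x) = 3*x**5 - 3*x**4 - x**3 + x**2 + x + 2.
190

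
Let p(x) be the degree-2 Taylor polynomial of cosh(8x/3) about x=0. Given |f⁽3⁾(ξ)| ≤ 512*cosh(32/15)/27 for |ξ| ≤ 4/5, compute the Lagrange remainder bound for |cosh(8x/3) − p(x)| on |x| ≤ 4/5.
16384*cosh(32/15)/10125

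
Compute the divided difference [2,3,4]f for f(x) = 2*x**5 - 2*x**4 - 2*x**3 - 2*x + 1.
442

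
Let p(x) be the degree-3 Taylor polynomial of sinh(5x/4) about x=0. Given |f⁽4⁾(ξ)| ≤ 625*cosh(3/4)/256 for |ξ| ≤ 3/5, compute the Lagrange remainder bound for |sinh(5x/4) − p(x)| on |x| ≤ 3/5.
27*cosh(3/4)/2048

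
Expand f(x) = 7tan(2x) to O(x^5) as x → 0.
14*x + 56*x**3/3 + O(x**5)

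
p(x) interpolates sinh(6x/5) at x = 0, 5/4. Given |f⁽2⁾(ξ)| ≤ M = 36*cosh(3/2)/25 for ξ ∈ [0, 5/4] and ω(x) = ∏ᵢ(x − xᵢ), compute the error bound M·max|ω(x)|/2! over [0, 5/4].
9*cosh(3/2)/32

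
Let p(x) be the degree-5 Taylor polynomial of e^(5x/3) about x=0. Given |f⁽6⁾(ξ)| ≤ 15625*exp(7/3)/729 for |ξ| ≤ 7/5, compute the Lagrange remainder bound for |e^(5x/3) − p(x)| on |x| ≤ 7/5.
117649*exp(7/3)/524880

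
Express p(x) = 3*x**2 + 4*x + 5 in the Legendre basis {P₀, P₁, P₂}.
(6)P₀ + (4)P₁ + (2)P₂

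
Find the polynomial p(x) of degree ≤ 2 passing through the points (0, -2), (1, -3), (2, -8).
-2*x**2 + x - 2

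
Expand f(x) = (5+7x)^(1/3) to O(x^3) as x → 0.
5**(1/3) + 7*5**(1/3)*x/15 - 49*5**(1/3)*x**2/225 + O(x**3)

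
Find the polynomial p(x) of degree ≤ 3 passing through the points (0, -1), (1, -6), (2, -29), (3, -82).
-2*x**3 - 3*x**2 - 1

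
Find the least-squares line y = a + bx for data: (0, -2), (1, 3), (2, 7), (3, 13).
a = -21/10, b = 49/10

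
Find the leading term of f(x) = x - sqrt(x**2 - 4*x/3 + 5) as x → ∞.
2/3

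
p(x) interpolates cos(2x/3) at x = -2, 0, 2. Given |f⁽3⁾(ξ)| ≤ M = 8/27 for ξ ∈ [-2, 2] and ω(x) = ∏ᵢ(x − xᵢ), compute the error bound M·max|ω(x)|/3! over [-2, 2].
64*sqrt(3)/729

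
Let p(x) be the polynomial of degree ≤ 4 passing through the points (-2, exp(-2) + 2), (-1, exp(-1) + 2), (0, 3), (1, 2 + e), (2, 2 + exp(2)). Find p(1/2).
(-20*e + 3 + (-5*exp(2) + 60*e + 346)*exp(2))*exp(-2)/128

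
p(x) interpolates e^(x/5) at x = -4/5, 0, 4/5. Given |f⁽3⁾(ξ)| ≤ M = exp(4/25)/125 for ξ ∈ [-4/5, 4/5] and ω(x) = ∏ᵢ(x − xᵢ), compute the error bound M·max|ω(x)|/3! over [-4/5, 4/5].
64*sqrt(3)*exp(4/25)/421875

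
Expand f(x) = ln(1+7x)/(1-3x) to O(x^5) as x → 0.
7*x - 7*x**2/2 + 623*x**3/6 - 1155*x**4/4 + O(x**5)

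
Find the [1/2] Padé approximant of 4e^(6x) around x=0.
(8*x + 4)/(6*x**2 - 4*x + 1)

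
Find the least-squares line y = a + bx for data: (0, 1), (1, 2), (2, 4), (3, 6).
a = 7/10, b = 17/10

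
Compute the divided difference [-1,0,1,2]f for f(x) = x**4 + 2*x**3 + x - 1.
4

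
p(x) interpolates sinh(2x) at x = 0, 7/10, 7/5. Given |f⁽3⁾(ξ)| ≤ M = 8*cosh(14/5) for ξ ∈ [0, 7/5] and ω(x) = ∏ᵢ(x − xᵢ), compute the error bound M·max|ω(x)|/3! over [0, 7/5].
343*sqrt(3)*cosh(14/5)/3375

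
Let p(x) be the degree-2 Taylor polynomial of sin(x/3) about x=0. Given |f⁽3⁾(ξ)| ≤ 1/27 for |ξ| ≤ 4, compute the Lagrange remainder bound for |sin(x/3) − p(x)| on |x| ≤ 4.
32/81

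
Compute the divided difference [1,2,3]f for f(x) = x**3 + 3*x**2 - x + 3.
9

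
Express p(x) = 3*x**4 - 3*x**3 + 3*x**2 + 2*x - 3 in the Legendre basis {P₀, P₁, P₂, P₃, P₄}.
(-7/5)P₀ + (1/5)P₁ + (26/7)P₂ + (-6/5)P₃ + (24/35)P₄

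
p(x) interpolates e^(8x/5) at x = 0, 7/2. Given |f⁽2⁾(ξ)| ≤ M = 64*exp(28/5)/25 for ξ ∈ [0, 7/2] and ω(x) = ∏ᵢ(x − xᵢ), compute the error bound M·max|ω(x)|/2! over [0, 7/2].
98*exp(28/5)/25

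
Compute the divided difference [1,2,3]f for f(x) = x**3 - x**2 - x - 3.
5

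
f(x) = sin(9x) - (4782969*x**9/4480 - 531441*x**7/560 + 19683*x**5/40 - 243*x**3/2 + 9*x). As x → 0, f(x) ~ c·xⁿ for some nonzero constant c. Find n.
11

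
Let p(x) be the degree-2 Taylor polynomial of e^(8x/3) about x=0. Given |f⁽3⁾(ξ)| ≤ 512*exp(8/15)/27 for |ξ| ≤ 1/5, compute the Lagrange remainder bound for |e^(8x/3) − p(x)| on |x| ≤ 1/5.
256*exp(8/15)/10125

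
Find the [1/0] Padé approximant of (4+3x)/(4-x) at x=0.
x + 1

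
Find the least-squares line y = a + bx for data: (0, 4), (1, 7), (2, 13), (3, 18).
a = 33/10, b = 24/5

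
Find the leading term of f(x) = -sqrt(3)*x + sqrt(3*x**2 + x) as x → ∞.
sqrt(3)/6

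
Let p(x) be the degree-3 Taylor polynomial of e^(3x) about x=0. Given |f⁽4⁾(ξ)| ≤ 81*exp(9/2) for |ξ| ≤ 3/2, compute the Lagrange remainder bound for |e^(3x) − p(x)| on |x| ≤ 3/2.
2187*exp(9/2)/128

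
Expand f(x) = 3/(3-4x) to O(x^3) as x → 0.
1 + 4*x/3 + 16*x**2/9 + O(x**3)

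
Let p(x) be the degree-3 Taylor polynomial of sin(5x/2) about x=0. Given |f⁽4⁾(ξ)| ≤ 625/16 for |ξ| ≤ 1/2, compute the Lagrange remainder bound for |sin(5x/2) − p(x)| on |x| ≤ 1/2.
625/6144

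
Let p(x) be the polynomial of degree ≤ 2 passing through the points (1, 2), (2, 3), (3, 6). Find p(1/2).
9/4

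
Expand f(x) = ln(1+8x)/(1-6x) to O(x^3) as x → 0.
8*x + 16*x**2 + O(x**3)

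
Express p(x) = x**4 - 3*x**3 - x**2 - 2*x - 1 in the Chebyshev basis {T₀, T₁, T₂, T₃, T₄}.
(-9/8)T₀ + (-17/4)T₁ + (-3/4)T₃ + (1/8)T₄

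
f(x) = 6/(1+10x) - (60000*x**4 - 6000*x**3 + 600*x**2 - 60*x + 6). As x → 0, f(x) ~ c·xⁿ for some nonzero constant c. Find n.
5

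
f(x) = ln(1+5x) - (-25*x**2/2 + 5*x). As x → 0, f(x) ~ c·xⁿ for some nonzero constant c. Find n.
3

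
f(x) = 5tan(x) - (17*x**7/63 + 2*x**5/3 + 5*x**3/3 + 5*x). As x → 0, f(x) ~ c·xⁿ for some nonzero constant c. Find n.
9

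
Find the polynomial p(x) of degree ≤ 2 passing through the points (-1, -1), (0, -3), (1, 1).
3*x**2 + x - 3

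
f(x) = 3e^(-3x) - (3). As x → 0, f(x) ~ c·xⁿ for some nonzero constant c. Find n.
1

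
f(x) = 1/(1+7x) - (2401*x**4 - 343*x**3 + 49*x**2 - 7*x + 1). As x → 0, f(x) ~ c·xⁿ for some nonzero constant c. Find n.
5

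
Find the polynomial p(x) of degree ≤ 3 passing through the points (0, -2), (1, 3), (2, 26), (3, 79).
2*x**3 + 3*x**2 - 2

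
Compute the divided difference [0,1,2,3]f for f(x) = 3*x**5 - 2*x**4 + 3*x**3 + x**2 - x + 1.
66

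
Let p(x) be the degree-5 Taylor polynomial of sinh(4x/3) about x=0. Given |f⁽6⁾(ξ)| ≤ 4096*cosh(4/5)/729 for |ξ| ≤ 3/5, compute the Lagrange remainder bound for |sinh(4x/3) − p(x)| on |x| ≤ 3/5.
256*cosh(4/5)/703125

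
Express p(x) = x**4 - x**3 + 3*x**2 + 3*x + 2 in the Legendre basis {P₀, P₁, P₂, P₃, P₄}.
(16/5)P₀ + (12/5)P₁ + (18/7)P₂ + (-2/5)P₃ + (8/35)P₄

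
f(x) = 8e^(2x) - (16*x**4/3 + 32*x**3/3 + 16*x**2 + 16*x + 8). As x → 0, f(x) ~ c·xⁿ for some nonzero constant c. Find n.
5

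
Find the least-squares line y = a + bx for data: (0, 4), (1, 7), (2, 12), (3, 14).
a = 4, b = 7/2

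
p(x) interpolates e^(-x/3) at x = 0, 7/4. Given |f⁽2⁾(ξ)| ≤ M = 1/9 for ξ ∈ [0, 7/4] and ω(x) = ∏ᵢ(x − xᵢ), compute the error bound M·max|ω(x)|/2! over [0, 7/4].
49/1152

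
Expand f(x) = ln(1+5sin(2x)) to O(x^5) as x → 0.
10*x - 50*x**2 + 980*x**3/3 - 7300*x**4/3 + O(x**5)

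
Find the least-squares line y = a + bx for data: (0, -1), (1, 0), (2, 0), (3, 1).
a = -9/10, b = 3/5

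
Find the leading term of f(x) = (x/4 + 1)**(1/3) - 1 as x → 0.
x/12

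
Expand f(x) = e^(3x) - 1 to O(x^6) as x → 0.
3*x + 9*x**2/2 + 9*x**3/2 + 27*x**4/8 + 81*x**5/40 + O(x**6)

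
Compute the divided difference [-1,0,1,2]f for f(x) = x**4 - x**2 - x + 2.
2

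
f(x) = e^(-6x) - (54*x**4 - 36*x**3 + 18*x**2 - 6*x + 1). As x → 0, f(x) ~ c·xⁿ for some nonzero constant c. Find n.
5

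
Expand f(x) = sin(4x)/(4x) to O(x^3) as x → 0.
1 - 8*x**2/3 + O(x**3)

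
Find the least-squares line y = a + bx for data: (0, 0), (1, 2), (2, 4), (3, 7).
a = -1/5, b = 23/10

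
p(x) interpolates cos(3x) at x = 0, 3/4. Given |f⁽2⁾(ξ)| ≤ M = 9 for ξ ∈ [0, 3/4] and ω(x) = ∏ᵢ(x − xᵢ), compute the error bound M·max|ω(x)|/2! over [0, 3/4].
81/128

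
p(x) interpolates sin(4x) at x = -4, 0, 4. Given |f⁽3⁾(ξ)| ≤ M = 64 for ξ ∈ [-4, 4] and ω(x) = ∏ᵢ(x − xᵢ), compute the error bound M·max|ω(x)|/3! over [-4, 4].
4096*sqrt(3)/27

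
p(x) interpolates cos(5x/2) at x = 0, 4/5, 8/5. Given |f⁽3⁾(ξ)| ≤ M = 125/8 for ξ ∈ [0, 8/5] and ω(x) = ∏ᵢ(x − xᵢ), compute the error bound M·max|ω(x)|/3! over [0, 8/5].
8*sqrt(3)/27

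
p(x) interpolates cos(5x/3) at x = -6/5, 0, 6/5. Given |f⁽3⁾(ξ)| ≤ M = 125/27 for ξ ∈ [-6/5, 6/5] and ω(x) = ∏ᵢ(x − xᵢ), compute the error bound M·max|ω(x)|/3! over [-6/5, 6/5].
8*sqrt(3)/27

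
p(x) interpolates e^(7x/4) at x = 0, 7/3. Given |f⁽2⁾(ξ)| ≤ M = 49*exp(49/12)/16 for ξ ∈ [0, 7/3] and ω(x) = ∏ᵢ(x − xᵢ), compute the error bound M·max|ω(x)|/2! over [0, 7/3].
2401*exp(49/12)/1152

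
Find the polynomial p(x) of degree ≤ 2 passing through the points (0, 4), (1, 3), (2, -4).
-3*x**2 + 2*x + 4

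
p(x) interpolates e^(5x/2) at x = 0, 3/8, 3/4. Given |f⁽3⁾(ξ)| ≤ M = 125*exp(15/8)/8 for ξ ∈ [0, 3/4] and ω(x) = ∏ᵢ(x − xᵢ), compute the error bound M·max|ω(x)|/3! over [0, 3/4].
125*sqrt(3)*exp(15/8)/4096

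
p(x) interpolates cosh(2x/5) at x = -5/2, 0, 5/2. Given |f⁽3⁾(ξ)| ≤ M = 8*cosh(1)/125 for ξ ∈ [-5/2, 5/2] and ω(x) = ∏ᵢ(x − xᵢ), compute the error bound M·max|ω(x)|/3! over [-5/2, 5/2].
sqrt(3)*cosh(1)/27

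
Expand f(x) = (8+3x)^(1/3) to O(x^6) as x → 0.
2 + x/4 - x**2/32 + 5*x**3/768 - 5*x**4/3072 + 11*x**5/24576 + O(x**6)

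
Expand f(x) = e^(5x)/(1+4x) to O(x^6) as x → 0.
1 + x + 17*x**2/2 - 79*x**3/6 + 1889*x**4/24 - 6931*x**5/24 + O(x**6)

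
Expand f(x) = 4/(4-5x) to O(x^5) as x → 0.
1 + 5*x/4 + 25*x**2/16 + 125*x**3/64 + 625*x**4/256 + O(x**5)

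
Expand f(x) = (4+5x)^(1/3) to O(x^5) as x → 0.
2**(2/3) + 5*2**(2/3)*x/12 - 25*2**(2/3)*x**2/144 + 625*2**(2/3)*x**3/5184 - 3125*2**(2/3)*x**4/31104 + O(x**5)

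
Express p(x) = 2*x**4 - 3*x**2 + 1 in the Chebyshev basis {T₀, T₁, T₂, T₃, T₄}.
(1/4)T₀ + (-1/2)T₂ + (1/4)T₄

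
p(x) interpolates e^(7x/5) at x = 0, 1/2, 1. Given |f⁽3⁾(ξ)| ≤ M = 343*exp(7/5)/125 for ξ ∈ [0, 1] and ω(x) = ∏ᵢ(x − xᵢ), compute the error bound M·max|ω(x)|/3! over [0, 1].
343*sqrt(3)*exp(7/5)/27000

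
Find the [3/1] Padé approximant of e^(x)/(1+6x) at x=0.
(4571*x**3/26328 + 2189*x**2/4388 + 4389*x/4388 + 1)/(26329*x/4388 + 1)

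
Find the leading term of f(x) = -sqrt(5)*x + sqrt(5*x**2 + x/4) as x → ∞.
sqrt(5)/40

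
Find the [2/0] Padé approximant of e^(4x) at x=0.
8*x**2 + 4*x + 1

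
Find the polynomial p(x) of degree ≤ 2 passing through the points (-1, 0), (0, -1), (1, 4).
3*x**2 + 2*x - 1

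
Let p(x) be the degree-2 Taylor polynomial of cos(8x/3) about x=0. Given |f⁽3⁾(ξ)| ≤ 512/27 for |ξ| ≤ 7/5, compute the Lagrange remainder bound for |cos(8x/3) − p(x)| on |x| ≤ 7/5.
87808/10125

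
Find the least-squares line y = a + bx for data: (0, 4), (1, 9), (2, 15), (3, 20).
a = 39/10, b = 27/5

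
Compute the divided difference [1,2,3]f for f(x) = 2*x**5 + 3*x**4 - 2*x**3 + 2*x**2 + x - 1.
245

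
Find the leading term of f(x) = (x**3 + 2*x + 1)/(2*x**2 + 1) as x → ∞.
x/2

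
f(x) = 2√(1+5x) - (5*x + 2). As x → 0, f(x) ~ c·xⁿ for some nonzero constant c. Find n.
2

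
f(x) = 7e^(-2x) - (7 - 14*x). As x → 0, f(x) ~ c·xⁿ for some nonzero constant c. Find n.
2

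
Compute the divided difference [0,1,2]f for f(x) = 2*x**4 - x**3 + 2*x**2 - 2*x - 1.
13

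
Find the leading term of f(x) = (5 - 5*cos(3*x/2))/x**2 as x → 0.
45/8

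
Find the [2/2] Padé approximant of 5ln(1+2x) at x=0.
10*x*(x + 1)/(2*x**2/3 + 2*x + 1)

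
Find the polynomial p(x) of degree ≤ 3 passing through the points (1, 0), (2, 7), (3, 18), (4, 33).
2*x**2 + x - 3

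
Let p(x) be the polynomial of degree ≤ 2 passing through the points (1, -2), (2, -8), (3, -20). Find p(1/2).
-5/4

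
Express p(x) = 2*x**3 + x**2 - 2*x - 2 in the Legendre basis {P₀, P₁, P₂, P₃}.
(-5/3)P₀ + (-4/5)P₁ + (2/3)P₂ + (4/5)P₃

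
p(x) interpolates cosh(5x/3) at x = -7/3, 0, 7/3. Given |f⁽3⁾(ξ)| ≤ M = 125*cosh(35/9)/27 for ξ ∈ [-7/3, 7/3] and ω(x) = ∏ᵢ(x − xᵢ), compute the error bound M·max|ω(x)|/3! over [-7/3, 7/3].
42875*sqrt(3)*cosh(35/9)/19683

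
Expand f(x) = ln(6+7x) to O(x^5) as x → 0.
log(6) + 7*x/6 - 49*x**2/72 + 343*x**3/648 - 2401*x**4/5184 + O(x**5)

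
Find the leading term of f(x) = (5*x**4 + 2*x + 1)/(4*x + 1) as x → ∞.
5*x**3/4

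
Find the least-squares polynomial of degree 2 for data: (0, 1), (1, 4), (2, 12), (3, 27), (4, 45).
31/35 + (37/70)x + (37/14)x²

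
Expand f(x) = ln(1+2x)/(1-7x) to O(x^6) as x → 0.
2*x + 12*x**2 + 260*x**3/3 + 1808*x**4/3 + 63376*x**5/15 + O(x**6)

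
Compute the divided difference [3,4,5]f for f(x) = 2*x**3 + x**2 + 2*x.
25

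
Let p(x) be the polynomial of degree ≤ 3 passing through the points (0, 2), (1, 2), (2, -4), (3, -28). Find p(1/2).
2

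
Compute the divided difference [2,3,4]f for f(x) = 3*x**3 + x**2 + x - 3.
28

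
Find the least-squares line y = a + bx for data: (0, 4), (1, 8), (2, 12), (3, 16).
a = 4, b = 4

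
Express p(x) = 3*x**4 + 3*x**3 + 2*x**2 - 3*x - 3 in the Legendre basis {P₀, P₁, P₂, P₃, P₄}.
(-26/15)P₀ + (-6/5)P₁ + (64/21)P₂ + (6/5)P₃ + (24/35)P₄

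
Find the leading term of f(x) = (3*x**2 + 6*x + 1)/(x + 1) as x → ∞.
3*x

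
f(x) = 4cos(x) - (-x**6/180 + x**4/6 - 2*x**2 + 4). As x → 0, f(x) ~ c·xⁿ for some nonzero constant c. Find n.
8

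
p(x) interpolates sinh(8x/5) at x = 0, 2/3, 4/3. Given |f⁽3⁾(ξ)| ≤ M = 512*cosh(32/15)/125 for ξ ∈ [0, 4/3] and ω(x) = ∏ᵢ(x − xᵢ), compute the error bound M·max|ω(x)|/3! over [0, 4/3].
4096*sqrt(3)*cosh(32/15)/91125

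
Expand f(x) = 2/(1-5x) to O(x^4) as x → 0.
2 + 10*x + 50*x**2 + 250*x**3 + O(x**4)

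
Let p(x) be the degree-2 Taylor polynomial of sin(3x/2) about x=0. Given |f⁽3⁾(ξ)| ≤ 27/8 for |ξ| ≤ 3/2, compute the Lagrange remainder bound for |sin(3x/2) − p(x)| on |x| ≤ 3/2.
243/128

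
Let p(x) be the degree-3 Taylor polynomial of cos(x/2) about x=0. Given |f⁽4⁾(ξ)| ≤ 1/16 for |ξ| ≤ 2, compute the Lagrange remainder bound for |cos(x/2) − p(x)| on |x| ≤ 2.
1/24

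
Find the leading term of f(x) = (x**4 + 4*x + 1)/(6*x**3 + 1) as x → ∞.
x/6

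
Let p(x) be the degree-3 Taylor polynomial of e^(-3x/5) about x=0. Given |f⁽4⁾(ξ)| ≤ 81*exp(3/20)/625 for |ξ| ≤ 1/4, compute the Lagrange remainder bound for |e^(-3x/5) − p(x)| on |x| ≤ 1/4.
27*exp(3/20)/1280000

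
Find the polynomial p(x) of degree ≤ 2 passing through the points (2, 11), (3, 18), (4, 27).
x**2 + 2*x + 3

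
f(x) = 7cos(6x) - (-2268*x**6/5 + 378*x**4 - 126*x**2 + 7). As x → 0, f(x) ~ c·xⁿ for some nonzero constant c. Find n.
8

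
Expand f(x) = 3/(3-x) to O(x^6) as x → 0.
1 + x/3 + x**2/9 + x**3/27 + x**4/81 + x**5/243 + O(x**6)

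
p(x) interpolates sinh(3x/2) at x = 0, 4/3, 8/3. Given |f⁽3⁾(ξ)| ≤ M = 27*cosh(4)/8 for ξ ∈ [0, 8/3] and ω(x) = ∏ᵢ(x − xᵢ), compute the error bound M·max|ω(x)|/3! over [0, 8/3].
8*sqrt(3)*cosh(4)/27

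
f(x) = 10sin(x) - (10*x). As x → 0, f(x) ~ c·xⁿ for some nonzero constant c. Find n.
3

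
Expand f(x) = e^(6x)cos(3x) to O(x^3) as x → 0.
1 + 6*x + 27*x**2/2 + O(x**3)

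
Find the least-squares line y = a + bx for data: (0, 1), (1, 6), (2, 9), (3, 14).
a = 6/5, b = 21/5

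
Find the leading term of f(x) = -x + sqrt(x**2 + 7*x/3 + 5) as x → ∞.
7/6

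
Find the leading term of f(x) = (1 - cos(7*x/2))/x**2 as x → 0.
49/8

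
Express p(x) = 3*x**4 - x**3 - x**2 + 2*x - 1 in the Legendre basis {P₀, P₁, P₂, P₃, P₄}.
(-11/15)P₀ + (7/5)P₁ + (22/21)P₂ + (-2/5)P₃ + (24/35)P₄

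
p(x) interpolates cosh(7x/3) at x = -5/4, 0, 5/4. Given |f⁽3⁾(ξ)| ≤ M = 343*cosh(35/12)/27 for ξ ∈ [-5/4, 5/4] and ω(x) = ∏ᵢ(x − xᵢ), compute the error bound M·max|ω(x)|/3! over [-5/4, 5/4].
42875*sqrt(3)*cosh(35/12)/46656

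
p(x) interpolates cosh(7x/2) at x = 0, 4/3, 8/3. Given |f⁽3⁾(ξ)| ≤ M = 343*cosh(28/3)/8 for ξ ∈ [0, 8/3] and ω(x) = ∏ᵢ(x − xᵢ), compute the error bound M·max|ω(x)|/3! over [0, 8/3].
2744*sqrt(3)*cosh(28/3)/729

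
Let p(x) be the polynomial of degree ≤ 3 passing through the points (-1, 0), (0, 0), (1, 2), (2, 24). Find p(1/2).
-3/8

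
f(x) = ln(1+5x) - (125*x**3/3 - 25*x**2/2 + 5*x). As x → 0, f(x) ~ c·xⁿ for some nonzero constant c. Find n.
4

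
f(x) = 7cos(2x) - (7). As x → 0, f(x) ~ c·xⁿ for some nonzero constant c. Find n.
2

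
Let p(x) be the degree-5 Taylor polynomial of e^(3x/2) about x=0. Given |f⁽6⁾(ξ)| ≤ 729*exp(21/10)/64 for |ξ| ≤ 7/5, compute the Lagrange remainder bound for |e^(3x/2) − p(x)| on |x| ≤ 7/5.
9529569*exp(21/10)/80000000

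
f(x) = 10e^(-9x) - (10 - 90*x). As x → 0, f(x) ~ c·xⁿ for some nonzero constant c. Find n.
2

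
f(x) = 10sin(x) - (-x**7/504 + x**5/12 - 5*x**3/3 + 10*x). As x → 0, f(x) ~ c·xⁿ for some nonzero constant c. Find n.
9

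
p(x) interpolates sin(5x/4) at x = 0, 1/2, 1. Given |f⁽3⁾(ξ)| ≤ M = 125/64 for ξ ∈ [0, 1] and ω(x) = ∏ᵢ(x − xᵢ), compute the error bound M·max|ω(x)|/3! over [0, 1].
125*sqrt(3)/13824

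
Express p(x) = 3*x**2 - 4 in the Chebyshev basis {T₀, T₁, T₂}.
(-5/2)T₀ + (3/2)T₂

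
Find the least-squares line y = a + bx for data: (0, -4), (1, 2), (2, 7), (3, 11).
a = -7/2, b = 5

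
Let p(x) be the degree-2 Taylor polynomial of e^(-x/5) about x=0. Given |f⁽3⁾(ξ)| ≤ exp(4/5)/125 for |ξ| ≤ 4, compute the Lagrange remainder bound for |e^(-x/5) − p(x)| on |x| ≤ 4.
32*exp(4/5)/375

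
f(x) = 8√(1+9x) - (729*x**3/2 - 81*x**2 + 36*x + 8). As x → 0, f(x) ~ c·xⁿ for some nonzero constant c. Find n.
4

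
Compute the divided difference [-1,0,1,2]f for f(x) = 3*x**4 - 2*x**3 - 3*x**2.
4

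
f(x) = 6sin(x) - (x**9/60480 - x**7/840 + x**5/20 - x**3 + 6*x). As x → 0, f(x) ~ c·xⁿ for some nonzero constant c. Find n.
11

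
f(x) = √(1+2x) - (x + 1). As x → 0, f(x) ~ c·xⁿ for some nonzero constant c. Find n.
2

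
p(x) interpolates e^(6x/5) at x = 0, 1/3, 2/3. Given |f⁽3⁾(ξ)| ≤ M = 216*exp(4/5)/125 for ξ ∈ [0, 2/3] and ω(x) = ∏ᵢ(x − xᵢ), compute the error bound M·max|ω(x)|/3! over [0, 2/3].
8*sqrt(3)*exp(4/5)/3375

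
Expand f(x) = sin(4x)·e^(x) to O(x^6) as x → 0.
4*x + 4*x**2 - 26*x**3/3 - 10*x**4 + 101*x**5/30 + O(x**6)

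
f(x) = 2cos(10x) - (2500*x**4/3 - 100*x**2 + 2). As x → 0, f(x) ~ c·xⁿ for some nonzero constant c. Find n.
6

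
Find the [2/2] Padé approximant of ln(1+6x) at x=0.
6*x*(3*x + 1)/(6*x**2 + 6*x + 1)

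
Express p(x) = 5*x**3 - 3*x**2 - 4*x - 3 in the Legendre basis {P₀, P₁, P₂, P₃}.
(-4)P₀ - P₁ + (-2)P₂ + (2)P₃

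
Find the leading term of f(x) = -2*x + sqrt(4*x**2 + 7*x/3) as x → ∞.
7/12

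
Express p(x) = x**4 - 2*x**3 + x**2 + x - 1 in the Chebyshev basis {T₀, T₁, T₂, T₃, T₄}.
(-1/8)T₀ + (-1/2)T₁ + T₂ + (-1/2)T₃ + (1/8)T₄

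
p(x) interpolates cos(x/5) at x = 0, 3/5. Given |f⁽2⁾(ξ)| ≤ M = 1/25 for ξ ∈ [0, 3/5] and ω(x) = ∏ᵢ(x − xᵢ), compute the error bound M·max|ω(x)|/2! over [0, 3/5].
9/5000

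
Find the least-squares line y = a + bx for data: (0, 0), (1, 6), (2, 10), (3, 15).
a = 2/5, b = 49/10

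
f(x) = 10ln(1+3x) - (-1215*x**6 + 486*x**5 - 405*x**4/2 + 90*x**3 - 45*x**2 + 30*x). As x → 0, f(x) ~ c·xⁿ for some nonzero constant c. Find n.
7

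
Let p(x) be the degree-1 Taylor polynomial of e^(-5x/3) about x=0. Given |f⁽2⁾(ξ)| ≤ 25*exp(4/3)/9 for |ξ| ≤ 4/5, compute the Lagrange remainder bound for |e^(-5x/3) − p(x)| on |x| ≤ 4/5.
8*exp(4/3)/9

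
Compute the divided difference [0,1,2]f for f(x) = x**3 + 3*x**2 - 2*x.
6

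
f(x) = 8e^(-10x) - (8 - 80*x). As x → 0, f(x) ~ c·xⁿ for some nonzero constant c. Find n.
2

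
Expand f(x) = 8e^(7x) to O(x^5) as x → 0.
8 + 56*x + 196*x**2 + 1372*x**3/3 + 2401*x**4/3 + O(x**5)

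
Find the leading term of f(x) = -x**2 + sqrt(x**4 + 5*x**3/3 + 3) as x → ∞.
5*x/6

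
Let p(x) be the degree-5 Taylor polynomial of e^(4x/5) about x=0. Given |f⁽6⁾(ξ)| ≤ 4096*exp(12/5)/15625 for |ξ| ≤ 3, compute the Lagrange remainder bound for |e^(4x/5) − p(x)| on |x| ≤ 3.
20736*exp(12/5)/78125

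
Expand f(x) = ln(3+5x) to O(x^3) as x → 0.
log(3) + 5*x/3 - 25*x**2/18 + O(x**3)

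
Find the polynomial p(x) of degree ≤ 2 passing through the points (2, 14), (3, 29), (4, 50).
3*x**2 + 2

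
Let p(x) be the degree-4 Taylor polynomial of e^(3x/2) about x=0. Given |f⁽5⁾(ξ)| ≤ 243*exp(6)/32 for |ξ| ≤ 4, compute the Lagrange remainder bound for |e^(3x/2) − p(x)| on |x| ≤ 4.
324*exp(6)/5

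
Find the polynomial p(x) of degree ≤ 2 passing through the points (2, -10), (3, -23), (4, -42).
-3*x**2 + 2*x - 2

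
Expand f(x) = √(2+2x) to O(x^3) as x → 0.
sqrt(2) + sqrt(2)*x/2 - sqrt(2)*x**2/8 + O(x**3)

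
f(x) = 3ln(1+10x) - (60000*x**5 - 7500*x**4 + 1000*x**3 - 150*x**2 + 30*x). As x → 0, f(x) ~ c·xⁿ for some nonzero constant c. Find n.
6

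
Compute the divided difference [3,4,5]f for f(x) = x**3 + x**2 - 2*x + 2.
13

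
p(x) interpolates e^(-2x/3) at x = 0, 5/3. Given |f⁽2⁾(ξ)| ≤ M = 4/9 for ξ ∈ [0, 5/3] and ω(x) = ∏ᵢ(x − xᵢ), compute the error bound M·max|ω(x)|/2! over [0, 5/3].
25/162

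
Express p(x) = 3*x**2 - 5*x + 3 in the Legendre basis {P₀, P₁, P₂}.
(4)P₀ + (-5)P₁ + (2)P₂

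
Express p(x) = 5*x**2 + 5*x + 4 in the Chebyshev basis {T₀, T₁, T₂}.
(13/2)T₀ + (5)T₁ + (5/2)T₂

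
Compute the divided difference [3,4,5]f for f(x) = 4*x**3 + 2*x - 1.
48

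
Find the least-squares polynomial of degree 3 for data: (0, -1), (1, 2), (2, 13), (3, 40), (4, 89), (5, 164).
-6/7 + (-3/14)x + (23/14)x² + x³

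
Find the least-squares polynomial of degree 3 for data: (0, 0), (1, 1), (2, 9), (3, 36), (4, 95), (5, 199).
-5/126 + (1595/756)x + (-193/63)x² + (229/108)x³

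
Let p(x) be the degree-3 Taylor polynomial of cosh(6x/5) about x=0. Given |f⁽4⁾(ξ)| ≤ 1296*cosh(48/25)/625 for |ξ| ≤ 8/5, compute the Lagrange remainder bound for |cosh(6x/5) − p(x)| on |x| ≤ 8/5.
221184*cosh(48/25)/390625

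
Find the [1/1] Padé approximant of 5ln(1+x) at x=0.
5*x/(x/2 + 1)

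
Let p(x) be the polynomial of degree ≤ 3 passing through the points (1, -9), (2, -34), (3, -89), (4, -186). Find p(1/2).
-4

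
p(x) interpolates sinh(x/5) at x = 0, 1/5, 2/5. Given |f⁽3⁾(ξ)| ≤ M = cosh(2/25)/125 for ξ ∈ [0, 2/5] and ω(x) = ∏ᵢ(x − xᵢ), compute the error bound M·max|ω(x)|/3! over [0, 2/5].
sqrt(3)*cosh(2/25)/421875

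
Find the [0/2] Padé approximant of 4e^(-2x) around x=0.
4/(2*x**2 + 2*x + 1)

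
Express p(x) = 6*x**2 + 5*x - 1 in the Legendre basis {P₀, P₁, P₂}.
P₀ + (5)P₁ + (4)P₂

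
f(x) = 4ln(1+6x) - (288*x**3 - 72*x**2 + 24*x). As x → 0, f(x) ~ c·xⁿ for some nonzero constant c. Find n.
4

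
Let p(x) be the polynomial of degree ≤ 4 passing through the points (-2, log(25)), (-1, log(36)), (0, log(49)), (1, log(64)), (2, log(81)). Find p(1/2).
log(28*sqrt(2)*3**(17/32)*5**(3/64)*7**(13/32)/3)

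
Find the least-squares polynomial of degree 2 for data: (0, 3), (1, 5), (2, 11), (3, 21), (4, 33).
99/35 + (26/35)x + (12/7)x²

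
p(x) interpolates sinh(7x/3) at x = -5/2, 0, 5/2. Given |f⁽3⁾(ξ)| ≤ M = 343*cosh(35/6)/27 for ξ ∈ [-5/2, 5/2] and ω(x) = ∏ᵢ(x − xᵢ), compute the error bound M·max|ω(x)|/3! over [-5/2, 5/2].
42875*sqrt(3)*cosh(35/6)/5832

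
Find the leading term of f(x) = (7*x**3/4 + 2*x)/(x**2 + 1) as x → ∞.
7*x/4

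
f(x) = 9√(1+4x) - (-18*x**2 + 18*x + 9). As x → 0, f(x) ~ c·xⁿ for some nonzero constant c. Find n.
3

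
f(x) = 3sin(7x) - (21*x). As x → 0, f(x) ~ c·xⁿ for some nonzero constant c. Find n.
3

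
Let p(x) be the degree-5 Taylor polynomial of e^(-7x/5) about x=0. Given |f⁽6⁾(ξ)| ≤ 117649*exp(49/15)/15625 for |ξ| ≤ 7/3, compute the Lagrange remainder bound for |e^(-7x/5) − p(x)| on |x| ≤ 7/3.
13841287201*exp(49/15)/8201250000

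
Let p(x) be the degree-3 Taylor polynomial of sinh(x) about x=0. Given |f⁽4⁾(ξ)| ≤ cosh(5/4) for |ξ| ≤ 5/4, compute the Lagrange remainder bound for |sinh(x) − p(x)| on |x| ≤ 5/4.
625*cosh(5/4)/6144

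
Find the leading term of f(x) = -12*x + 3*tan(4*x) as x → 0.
64*x**3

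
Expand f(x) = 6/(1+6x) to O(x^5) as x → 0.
6 - 36*x + 216*x**2 - 1296*x**3 + 7776*x**4 + O(x**5)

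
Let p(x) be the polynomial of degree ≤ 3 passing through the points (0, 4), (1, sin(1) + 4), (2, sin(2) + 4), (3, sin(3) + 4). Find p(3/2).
-sin(3)/16 + 9*sin(1)/16 + 9*sin(2)/16 + 4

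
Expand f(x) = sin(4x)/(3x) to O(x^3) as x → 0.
4/3 - 32*x**2/9 + O(x**3)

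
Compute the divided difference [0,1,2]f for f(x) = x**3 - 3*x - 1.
3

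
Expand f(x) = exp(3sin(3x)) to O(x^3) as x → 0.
1 + 9*x + 81*x**2/2 + O(x**3)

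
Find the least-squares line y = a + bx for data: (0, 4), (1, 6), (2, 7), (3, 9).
a = 41/10, b = 8/5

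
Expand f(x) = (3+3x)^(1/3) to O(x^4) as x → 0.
3**(1/3) + 3**(1/3)*x/3 - 3**(1/3)*x**2/9 + 5*3**(1/3)*x**3/81 + O(x**4)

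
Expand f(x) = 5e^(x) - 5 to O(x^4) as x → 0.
5*x + 5*x**2/2 + 5*x**3/6 + O(x**4)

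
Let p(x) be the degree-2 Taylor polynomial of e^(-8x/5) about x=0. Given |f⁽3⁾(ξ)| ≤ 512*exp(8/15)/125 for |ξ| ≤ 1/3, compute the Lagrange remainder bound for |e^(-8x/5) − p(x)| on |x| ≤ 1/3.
256*exp(8/15)/10125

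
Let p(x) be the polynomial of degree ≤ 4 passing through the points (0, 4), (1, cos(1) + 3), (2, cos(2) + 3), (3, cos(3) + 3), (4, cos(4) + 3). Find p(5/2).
15*cos(3)/32 + 45*cos(2)/64 - 5*cos(1)/32 - 5*cos(4)/128 + 387/128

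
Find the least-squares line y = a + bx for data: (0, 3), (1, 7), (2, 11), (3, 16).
a = 14/5, b = 43/10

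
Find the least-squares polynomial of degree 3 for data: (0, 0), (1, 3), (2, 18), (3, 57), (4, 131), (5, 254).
-1/18 + (1045/756)x + (-53/252)x² + (109/54)x³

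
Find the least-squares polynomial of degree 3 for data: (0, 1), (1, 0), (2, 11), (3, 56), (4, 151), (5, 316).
10/9 + (-757/378)x + (-167/63)x² + (169/54)x³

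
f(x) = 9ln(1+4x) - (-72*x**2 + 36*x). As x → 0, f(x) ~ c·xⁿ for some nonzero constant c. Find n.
3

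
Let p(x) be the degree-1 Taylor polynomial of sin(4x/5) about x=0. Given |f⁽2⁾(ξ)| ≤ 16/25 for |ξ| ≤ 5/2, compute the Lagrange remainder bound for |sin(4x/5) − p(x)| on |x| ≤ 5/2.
2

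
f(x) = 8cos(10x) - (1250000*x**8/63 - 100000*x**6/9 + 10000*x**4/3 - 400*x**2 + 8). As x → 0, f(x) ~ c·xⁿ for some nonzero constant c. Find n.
10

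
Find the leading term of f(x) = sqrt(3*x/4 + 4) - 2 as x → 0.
3*x/16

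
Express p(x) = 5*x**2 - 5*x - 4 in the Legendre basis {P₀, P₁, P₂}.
(-7/3)P₀ + (-5)P₁ + (10/3)P₂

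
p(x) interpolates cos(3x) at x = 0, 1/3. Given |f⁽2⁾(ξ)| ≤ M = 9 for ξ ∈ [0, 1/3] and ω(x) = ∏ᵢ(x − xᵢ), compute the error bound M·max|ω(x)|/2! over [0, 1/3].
1/8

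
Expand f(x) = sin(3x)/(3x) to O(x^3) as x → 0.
1 - 3*x**2/2 + O(x**3)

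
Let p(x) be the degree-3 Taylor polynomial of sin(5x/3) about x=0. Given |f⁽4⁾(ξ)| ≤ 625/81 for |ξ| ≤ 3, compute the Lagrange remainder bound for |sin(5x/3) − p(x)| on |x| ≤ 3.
625/24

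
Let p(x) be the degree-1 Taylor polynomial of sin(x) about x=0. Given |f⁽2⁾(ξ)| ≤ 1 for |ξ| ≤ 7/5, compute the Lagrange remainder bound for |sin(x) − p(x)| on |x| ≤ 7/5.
49/50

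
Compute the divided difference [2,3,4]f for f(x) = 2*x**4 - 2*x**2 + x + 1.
108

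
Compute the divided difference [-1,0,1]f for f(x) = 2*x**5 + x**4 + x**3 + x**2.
2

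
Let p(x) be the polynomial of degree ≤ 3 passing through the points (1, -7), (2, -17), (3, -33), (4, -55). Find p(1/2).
-17/4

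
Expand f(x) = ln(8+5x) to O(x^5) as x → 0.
log(8) + 5*x/8 - 25*x**2/128 + 125*x**3/1536 - 625*x**4/16384 + O(x**5)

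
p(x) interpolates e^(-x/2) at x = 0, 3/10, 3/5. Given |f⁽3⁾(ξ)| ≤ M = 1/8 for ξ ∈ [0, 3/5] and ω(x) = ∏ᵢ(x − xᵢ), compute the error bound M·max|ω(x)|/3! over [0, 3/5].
sqrt(3)/8000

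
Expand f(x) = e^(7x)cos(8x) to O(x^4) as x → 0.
1 + 7*x - 15*x**2/2 - 1001*x**3/6 + O(x**4)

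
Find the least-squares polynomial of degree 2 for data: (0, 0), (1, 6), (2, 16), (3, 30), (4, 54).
18/35 + (62/35)x + (20/7)x²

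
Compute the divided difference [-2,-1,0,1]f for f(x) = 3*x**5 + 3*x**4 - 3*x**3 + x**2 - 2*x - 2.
6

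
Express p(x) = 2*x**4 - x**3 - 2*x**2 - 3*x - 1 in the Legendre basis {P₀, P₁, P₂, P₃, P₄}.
(-19/15)P₀ + (-18/5)P₁ + (-4/21)P₂ + (-2/5)P₃ + (16/35)P₄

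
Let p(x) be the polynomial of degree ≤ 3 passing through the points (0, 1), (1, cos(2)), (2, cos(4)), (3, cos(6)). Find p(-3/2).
135*cos(4)/16 - 35*cos(6)/16 - 189*cos(2)/16 + 105/16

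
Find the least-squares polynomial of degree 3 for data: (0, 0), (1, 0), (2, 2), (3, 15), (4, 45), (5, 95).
3/14 + (-23/28)x + (-29/28)x² + x³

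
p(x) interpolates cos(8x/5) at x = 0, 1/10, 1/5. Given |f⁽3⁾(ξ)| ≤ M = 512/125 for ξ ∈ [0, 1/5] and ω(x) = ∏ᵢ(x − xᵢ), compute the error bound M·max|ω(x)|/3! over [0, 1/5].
64*sqrt(3)/421875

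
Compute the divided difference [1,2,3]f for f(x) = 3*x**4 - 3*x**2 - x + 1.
72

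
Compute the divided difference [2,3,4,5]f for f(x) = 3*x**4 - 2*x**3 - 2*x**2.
40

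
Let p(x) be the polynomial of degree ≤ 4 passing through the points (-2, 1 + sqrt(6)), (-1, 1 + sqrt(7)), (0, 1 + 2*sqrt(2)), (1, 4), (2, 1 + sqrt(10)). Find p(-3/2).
-35*sqrt(2)/32 - 5*sqrt(10)/128 + 35*sqrt(6)/128 + 53/32 + 35*sqrt(7)/32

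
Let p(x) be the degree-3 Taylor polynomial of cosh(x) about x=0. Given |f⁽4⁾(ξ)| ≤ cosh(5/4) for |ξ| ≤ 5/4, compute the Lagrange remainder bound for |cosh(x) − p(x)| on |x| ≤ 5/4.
625*cosh(5/4)/6144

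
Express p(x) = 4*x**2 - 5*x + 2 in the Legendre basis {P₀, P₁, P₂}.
(10/3)P₀ + (-5)P₁ + (8/3)P₂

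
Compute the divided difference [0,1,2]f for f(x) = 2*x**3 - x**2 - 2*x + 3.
5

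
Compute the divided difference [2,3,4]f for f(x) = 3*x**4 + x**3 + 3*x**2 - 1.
177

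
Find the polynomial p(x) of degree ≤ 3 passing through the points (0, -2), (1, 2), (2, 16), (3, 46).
x**3 + 2*x**2 + x - 2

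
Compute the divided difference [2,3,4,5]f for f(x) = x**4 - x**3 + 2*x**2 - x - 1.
13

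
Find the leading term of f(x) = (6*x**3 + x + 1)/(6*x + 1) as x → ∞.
x**2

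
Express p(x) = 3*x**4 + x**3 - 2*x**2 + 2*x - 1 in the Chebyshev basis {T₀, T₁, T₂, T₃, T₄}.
(-7/8)T₀ + (11/4)T₁ + (1/2)T₂ + (1/4)T₃ + (3/8)T₄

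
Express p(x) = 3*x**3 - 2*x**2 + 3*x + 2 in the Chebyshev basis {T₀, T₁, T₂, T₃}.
T₀ + (21/4)T₁ - T₂ + (3/4)T₃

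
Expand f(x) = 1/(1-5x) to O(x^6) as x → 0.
1 + 5*x + 25*x**2 + 125*x**3 + 625*x**4 + 3125*x**5 + O(x**6)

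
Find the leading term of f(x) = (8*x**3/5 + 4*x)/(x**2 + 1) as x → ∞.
8*x/5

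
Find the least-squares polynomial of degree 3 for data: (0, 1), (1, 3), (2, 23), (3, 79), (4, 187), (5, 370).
6/7 + (2/21)x + (-19/28)x² + (37/12)x³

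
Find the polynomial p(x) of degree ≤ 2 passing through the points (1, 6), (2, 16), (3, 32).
3*x**2 + x + 2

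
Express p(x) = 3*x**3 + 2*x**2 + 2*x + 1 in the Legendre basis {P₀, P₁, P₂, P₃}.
(5/3)P₀ + (19/5)P₁ + (4/3)P₂ + (6/5)P₃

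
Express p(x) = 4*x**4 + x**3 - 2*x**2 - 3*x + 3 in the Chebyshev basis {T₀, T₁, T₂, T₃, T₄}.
(7/2)T₀ + (-9/4)T₁ + T₂ + (1/4)T₃ + (1/2)T₄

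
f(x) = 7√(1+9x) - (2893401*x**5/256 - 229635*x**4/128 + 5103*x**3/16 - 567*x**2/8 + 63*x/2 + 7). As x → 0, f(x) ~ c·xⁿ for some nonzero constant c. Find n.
6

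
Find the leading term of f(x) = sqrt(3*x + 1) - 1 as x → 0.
3*x/2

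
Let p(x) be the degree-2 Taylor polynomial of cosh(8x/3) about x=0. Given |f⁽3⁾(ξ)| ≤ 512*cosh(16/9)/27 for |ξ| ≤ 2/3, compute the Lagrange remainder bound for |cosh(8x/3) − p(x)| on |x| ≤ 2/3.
2048*cosh(16/9)/2187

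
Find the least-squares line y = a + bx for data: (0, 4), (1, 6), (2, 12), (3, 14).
a = 18/5, b = 18/5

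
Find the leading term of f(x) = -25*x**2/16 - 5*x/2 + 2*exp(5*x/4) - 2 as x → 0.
125*x**3/192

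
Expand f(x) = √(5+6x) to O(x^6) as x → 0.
sqrt(5) + 3*sqrt(5)*x/5 - 9*sqrt(5)*x**2/50 + 27*sqrt(5)*x**3/250 - 81*sqrt(5)*x**4/1000 + 1701*sqrt(5)*x**5/25000 + O(x**6)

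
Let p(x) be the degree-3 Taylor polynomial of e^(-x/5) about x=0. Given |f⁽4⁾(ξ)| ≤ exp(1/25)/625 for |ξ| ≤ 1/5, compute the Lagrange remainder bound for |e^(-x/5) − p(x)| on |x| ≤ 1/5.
exp(1/25)/9375000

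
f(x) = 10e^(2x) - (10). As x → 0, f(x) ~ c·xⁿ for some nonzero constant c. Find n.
1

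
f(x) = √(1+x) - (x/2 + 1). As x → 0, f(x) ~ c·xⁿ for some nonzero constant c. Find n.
2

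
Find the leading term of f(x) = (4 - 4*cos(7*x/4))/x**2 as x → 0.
49/8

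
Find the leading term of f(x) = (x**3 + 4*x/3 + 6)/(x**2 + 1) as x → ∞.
x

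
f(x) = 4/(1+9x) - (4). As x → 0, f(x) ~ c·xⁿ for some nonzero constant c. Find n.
1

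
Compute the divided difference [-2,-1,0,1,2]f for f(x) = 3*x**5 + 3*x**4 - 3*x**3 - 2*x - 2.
3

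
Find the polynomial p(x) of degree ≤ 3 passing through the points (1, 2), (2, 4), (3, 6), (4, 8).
2*x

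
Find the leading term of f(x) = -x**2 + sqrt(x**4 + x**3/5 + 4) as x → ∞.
x/10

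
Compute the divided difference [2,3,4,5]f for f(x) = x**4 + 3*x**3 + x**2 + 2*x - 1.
17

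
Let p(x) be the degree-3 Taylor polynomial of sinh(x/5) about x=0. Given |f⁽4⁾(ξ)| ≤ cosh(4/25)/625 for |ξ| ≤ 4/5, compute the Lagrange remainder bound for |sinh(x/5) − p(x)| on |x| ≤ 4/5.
32*cosh(4/25)/1171875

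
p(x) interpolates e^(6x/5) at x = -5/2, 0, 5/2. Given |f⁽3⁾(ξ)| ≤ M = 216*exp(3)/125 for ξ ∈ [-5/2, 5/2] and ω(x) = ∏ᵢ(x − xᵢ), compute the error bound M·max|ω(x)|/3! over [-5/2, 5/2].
sqrt(3)*exp(3)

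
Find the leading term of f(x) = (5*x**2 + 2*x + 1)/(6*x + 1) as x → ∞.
5*x/6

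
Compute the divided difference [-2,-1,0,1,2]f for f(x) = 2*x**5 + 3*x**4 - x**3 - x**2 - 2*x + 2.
3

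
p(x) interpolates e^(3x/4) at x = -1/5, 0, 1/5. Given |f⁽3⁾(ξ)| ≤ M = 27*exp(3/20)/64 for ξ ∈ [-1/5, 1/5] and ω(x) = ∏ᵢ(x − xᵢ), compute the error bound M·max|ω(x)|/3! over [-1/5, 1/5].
sqrt(3)*exp(3/20)/8000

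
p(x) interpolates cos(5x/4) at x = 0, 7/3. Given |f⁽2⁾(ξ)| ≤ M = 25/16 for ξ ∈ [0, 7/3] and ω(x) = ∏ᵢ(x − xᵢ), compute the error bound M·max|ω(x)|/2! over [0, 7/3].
1225/1152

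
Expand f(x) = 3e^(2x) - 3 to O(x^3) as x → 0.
6*x + 6*x**2 + O(x**3)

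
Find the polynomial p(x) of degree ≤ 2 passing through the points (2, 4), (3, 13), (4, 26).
2*x**2 - x - 2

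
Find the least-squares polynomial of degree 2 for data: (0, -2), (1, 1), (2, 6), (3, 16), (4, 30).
-61/35 + (13/70)x + (27/14)x²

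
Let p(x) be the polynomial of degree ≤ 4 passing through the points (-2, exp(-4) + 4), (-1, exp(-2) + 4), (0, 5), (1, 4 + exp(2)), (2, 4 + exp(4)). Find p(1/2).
(-20*exp(2) + 3 + (-5*exp(4) + 60*exp(2) + 602)*exp(4))*exp(-4)/128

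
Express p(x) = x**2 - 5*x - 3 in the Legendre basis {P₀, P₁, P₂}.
(-8/3)P₀ + (-5)P₁ + (2/3)P₂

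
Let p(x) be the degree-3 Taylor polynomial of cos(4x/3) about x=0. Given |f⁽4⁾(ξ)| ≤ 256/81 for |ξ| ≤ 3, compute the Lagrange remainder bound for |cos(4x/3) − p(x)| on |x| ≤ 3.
32/3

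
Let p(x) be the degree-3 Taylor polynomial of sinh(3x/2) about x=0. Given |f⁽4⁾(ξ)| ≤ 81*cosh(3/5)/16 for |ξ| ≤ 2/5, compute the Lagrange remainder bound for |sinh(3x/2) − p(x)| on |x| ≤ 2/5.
27*cosh(3/5)/5000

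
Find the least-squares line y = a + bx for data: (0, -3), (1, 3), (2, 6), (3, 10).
a = -23/10, b = 21/5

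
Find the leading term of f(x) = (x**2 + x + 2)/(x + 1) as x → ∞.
x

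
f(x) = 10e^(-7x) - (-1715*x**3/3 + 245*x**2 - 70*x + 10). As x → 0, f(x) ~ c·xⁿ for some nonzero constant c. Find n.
4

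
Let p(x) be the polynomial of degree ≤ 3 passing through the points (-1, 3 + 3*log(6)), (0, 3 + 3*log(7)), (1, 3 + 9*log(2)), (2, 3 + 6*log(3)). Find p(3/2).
3 + log(2304*2**(5/8)*21**(1/16)/7)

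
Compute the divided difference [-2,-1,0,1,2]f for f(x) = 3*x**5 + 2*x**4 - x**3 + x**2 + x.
2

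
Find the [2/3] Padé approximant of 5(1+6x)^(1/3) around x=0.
(70*x**2 + 40*x + 5)/(-4*x**3/3 + 6*x**2 + 6*x + 1)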